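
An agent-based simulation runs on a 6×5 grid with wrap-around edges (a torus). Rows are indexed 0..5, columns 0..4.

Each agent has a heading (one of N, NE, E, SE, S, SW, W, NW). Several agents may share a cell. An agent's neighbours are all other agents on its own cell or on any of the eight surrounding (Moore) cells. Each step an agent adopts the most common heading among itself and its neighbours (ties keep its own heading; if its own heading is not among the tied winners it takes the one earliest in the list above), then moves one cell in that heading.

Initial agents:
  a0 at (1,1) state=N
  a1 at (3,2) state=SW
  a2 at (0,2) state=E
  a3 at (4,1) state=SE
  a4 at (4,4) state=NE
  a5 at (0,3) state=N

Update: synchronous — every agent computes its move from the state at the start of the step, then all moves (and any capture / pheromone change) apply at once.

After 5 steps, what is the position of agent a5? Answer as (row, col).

t=1: a0@(0,1):N a1@(4,1):SW a2@(5,2):N a3@(5,2):SE a4@(3,0):NE a5@(5,3):N
t=2: a0@(5,1):N a1@(5,0):SW a2@(4,2):N a3@(4,2):N a4@(2,1):NE a5@(4,3):N
t=3: a0@(4,1):N a1@(0,4):SW a2@(3,2):N a3@(3,2):N a4@(1,2):NE a5@(3,3):N
t=4: a0@(3,1):N a1@(1,3):SW a2@(2,2):N a3@(2,2):N a4@(0,3):NE a5@(2,3):N
t=5: a0@(2,1):N a1@(0,3):N a2@(1,2):N a3@(1,2):N a4@(5,4):NE a5@(1,3):N

(1, 3)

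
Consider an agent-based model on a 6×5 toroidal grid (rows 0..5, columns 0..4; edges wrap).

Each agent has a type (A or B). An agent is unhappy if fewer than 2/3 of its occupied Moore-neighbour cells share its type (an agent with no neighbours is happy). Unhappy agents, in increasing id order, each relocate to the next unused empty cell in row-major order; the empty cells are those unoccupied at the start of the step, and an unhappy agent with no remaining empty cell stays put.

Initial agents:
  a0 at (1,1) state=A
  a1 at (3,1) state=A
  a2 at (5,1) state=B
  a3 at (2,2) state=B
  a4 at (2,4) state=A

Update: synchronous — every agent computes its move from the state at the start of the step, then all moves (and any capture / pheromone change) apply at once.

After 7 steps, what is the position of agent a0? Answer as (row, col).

(0, 3)

t=1: a0@(0,0):A a1@(0,1):A a2@(5,1):B a3@(0,2):B a4@(2,4):A
t=2: a0@(0,3):A a1@(0,4):A a2@(1,0):B a3@(1,1):B a4@(2,4):A
t=3: a0@(0,3):A a1@(0,0):A a2@(0,1):B a3@(1,1):B a4@(0,2):A
t=4: a0@(0,3):A a1@(0,4):A a2@(1,0):B a3@(1,2):B a4@(1,3):A
t=5: a0@(0,3):A a1@(0,4):A a2@(0,0):B a3@(0,1):B a4@(1,3):A
t=6: a0@(0,3):A a1@(0,4):A a2@(0,2):B a3@(0,1):B a4@(1,3):A
t=7: a0@(0,3):A a1@(0,4):A a2@(0,0):B a3@(0,1):B a4@(1,3):A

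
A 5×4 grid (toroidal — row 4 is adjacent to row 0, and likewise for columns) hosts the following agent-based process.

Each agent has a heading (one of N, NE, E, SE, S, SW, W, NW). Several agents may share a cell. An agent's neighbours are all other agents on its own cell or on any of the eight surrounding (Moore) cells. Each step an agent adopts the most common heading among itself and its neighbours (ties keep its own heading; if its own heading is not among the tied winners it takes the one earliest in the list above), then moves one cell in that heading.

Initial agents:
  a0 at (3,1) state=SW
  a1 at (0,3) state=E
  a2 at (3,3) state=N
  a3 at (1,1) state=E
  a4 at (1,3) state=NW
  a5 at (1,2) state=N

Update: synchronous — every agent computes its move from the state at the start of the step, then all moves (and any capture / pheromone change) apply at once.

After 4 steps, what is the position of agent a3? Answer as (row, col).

(1, 1)

t=1: a0@(4,0):SW a1@(0,0):E a2@(2,3):N a3@(1,2):E a4@(0,2):NW a5@(1,3):E
t=2: a0@(0,3):SW a1@(0,1):E a2@(2,0):E a3@(1,3):E a4@(0,3):E a5@(1,0):E
t=3: a0@(0,0):E a1@(0,2):E a2@(2,1):E a3@(1,0):E a4@(0,0):E a5@(1,1):E
t=4: a0@(0,1):E a1@(0,3):E a2@(2,2):E a3@(1,1):E a4@(0,1):E a5@(1,2):E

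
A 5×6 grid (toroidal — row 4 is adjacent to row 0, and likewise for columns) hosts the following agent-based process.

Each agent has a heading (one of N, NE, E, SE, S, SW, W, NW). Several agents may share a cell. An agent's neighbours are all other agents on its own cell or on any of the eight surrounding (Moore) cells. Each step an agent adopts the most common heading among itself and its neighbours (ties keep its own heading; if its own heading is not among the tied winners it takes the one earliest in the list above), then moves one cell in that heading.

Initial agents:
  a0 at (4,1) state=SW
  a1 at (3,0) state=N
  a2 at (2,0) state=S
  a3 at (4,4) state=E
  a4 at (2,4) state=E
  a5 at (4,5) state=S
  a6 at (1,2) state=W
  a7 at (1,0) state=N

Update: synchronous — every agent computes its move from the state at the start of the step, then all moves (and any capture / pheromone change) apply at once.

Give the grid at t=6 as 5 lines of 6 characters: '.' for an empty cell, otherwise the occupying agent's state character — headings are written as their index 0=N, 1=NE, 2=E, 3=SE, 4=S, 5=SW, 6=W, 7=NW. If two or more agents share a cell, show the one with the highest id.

0....0
00...0
......
......
.0....

t=1: a0@(0,0):SW a1@(4,0):S a2@(1,0):N a3@(4,5):E a4@(2,5):E a5@(0,5):S a6@(1,1):W a7@(0,0):N
t=2: a0@(4,0):N a1@(0,0):S a2@(0,0):N a3@(0,5):S a4@(2,0):E a5@(1,5):S a6@(0,1):N a7@(4,0):N
t=3: a0@(3,0):N a1@(4,0):N a2@(4,0):N a3@(1,5):S a4@(2,1):E a5@(2,5):S a6@(4,1):N a7@(3,0):N
t=4: a0@(2,0):N a1@(3,0):N a2@(3,0):N a3@(2,5):S a4@(1,1):N a5@(3,5):S a6@(3,1):N a7@(2,0):N
t=5: a0@(1,0):N a1@(2,0):N a2@(2,0):N a3@(1,5):N a4@(0,1):N a5@(2,5):N a6@(2,1):N a7@(1,0):N
t=6: a0@(0,0):N a1@(1,0):N a2@(1,0):N a3@(0,5):N a4@(4,1):N a5@(1,5):N a6@(1,1):N a7@(0,0):N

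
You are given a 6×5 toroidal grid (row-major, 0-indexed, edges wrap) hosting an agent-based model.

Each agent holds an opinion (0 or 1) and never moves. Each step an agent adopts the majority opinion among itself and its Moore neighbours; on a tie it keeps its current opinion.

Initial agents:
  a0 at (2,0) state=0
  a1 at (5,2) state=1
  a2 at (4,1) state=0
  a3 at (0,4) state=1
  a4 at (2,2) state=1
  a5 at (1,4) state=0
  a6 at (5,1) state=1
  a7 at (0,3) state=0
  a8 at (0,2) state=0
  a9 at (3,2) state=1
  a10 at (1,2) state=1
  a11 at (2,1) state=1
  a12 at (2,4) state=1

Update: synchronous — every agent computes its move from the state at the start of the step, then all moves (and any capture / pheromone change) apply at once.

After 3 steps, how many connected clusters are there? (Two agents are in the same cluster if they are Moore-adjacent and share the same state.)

t=1: a0@(2,0):0 a1@(5,2):0 a2@(4,1):1 a3@(0,4):0 a4@(2,2):1 a5@(1,4):0 a6@(5,1):1 a7@(0,3):0 a8@(0,2):1 a9@(3,2):1 a10@(1,2):1 a11@(2,1):1 a12@(2,4):0
t=2: a0@(2,0):0 a1@(5,2):1 a2@(4,1):1 a3@(0,4):0 a4@(2,2):1 a5@(1,4):0 a6@(5,1):1 a7@(0,3):0 a8@(0,2):1 a9@(3,2):1 a10@(1,2):1 a11@(2,1):1 a12@(2,4):0
t=3: (unchanged — steady state)

2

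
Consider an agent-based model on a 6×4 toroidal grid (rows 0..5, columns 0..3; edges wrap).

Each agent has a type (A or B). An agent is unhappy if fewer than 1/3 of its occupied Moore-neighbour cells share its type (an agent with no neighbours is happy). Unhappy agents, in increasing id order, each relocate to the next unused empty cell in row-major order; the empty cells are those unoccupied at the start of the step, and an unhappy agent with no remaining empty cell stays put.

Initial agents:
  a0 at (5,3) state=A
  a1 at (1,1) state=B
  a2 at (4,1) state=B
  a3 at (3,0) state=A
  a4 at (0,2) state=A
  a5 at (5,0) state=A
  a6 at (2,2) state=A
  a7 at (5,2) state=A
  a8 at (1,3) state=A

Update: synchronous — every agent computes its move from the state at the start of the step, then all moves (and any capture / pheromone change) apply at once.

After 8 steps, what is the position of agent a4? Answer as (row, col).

(0, 2)

t=1: a0@(5,3):A a1@(0,0):B a2@(0,1):B a3@(0,3):A a4@(0,2):A a5@(5,0):A a6@(2,2):A a7@(5,2):A a8@(1,3):A
t=2: a0@(5,3):A a1@(1,0):B a2@(1,1):B a3@(0,3):A a4@(0,2):A a5@(5,0):A a6@(2,2):A a7@(5,2):A a8@(1,3):A
t=3: (unchanged — steady state)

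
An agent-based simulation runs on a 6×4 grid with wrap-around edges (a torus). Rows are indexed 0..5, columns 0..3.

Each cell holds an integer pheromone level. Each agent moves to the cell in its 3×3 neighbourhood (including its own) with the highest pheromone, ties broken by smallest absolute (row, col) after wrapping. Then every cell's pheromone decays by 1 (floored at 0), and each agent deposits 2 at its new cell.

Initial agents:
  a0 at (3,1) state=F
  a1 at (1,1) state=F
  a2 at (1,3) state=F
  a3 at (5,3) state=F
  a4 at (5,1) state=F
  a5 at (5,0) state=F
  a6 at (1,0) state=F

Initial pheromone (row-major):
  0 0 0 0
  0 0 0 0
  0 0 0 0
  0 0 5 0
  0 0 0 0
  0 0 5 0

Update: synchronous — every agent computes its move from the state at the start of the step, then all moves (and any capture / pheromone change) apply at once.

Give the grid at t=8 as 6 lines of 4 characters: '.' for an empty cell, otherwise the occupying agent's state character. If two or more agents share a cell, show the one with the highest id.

t=1: a0@(3,2) a1@(0,0) a2@(0,0) a3@(5,2) a4@(5,2) a5@(0,0) a6@(0,0) | pheromone: 8 0 0 0 / 0 0 0 0 / 0 0 0 0 / 0 0 6 0 / 0 0 0 0 / 0 0 8 0
t=2: a0@(3,2) a1@(0,0) a2@(0,0) a3@(5,2) a4@(5,2) a5@(0,0) a6@(0,0) | pheromone: 15 0 0 0 / 0 0 0 0 / 0 0 0 0 / 0 0 7 0 / 0 0 0 0 / 0 0 11 0
t=3: a0@(3,2) a1@(0,0) a2@(0,0) a3@(5,2) a4@(5,2) a5@(0,0) a6@(0,0) | pheromone: 22 0 0 0 / 0 0 0 0 / 0 0 0 0 / 0 0 8 0 / 0 0 0 0 / 0 0 14 0
t=4: a0@(3,2) a1@(0,0) a2@(0,0) a3@(5,2) a4@(5,2) a5@(0,0) a6@(0,0) | pheromone: 29 0 0 0 / 0 0 0 0 / 0 0 0 0 / 0 0 9 0 / 0 0 0 0 / 0 0 17 0
t=5: a0@(3,2) a1@(0,0) a2@(0,0) a3@(5,2) a4@(5,2) a5@(0,0) a6@(0,0) | pheromone: 36 0 0 0 / 0 0 0 0 / 0 0 0 0 / 0 0 10 0 / 0 0 0 0 / 0 0 20 0
t=6: a0@(3,2) a1@(0,0) a2@(0,0) a3@(5,2) a4@(5,2) a5@(0,0) a6@(0,0) | pheromone: 43 0 0 0 / 0 0 0 0 / 0 0 0 0 / 0 0 11 0 / 0 0 0 0 / 0 0 23 0
t=7: a0@(3,2) a1@(0,0) a2@(0,0) a3@(5,2) a4@(5,2) a5@(0,0) a6@(0,0) | pheromone: 50 0 0 0 / 0 0 0 0 / 0 0 0 0 / 0 0 12 0 / 0 0 0 0 / 0 0 26 0
t=8: a0@(3,2) a1@(0,0) a2@(0,0) a3@(5,2) a4@(5,2) a5@(0,0) a6@(0,0) | pheromone: 57 0 0 0 / 0 0 0 0 / 0 0 0 0 / 0 0 13 0 / 0 0 0 0 / 0 0 29 0

F...
....
....
..F.
....
..F.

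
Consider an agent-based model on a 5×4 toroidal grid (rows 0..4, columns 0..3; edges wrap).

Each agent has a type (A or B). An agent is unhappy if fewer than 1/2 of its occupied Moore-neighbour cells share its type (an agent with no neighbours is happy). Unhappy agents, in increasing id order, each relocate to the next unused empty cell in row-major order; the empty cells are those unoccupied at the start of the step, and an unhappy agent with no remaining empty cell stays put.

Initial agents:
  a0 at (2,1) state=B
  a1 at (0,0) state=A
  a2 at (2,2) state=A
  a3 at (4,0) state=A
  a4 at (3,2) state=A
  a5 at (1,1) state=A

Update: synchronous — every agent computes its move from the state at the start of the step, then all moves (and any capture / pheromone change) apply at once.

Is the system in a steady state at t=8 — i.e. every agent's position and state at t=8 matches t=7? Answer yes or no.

t=1: a0@(0,1):B a1@(0,0):A a2@(2,2):A a3@(4,0):A a4@(3,2):A a5@(1,1):A
t=2: a0@(0,2):B a1@(0,0):A a2@(2,2):A a3@(4,0):A a4@(3,2):A a5@(1,1):A
t=3: a0@(0,1):B a1@(0,0):A a2@(2,2):A a3@(4,0):A a4@(3,2):A a5@(1,1):A
t=4: a0@(0,2):B a1@(0,0):A a2@(2,2):A a3@(4,0):A a4@(3,2):A a5@(1,1):A
t=5: a0@(0,1):B a1@(0,0):A a2@(2,2):A a3@(4,0):A a4@(3,2):A a5@(1,1):A
t=6: a0@(0,2):B a1@(0,0):A a2@(2,2):A a3@(4,0):A a4@(3,2):A a5@(1,1):A
t=7: a0@(0,1):B a1@(0,0):A a2@(2,2):A a3@(4,0):A a4@(3,2):A a5@(1,1):A
t=8: a0@(0,2):B a1@(0,0):A a2@(2,2):A a3@(4,0):A a4@(3,2):A a5@(1,1):A

no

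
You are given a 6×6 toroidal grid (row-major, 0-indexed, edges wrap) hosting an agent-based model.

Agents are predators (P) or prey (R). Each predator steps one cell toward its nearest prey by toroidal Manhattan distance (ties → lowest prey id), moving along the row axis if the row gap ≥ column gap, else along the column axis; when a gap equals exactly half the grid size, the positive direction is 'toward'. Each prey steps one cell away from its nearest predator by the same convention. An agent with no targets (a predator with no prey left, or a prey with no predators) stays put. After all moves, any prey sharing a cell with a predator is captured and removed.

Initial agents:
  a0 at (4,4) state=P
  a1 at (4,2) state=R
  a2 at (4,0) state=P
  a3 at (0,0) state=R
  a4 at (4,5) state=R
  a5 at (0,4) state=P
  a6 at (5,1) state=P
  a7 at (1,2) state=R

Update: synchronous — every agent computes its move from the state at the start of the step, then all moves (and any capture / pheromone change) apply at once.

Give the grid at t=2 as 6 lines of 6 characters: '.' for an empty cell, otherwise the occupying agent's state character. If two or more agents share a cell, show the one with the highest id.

t=1: a0@(4,5):P a2@(4,5):P a3@(1,0):R a4@(4,0):R a5@(0,5):P a6@(4,1):P a7@(1,1):R
t=2: a0@(4,0):P a2@(4,0):P a3@(2,0):R a4@(4,1):R a5@(1,5):P a6@(4,0):P a7@(1,2):R

......
..R..P
R.....
......
PR....
......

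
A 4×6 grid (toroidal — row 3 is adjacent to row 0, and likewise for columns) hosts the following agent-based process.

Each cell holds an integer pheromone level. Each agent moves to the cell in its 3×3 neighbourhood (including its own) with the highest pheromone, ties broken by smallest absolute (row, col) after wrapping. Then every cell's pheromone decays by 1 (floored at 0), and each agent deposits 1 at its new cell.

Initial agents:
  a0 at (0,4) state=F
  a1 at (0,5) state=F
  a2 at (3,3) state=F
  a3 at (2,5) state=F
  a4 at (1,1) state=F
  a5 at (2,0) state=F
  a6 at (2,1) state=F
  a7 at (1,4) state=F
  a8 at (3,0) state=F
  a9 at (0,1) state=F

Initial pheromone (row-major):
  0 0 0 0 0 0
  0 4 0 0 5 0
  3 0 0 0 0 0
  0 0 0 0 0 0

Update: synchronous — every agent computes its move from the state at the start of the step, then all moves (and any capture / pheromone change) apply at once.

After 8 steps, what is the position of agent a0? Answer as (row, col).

(1, 4)

t=1: a0@(1,4) a1@(1,4) a2@(0,2) a3@(1,4) a4@(1,1) a5@(1,1) a6@(1,1) a7@(1,4) a8@(2,0) a9@(1,1) | pheromone: 0 0 1 0 0 0 / 0 7 0 0 8 0 / 3 0 0 0 0 0 / 0 0 0 0 0 0
t=2: a0@(1,4) a1@(1,4) a2@(1,1) a3@(1,4) a4@(1,1) a5@(1,1) a6@(1,1) a7@(1,4) a8@(1,1) a9@(1,1) | pheromone: 0 0 0 0 0 0 / 0 12 0 0 11 0 / 2 0 0 0 0 0 / 0 0 0 0 0 0
t=3: a0@(1,4) a1@(1,4) a2@(1,1) a3@(1,4) a4@(1,1) a5@(1,1) a6@(1,1) a7@(1,4) a8@(1,1) a9@(1,1) | pheromone: 0 0 0 0 0 0 / 0 17 0 0 14 0 / 1 0 0 0 0 0 / 0 0 0 0 0 0
t=4: a0@(1,4) a1@(1,4) a2@(1,1) a3@(1,4) a4@(1,1) a5@(1,1) a6@(1,1) a7@(1,4) a8@(1,1) a9@(1,1) | pheromone: 0 0 0 0 0 0 / 0 22 0 0 17 0 / 0 0 0 0 0 0 / 0 0 0 0 0 0
t=5: a0@(1,4) a1@(1,4) a2@(1,1) a3@(1,4) a4@(1,1) a5@(1,1) a6@(1,1) a7@(1,4) a8@(1,1) a9@(1,1) | pheromone: 0 0 0 0 0 0 / 0 27 0 0 20 0 / 0 0 0 0 0 0 / 0 0 0 0 0 0
t=6: a0@(1,4) a1@(1,4) a2@(1,1) a3@(1,4) a4@(1,1) a5@(1,1) a6@(1,1) a7@(1,4) a8@(1,1) a9@(1,1) | pheromone: 0 0 0 0 0 0 / 0 32 0 0 23 0 / 0 0 0 0 0 0 / 0 0 0 0 0 0
t=7: a0@(1,4) a1@(1,4) a2@(1,1) a3@(1,4) a4@(1,1) a5@(1,1) a6@(1,1) a7@(1,4) a8@(1,1) a9@(1,1) | pheromone: 0 0 0 0 0 0 / 0 37 0 0 26 0 / 0 0 0 0 0 0 / 0 0 0 0 0 0
t=8: a0@(1,4) a1@(1,4) a2@(1,1) a3@(1,4) a4@(1,1) a5@(1,1) a6@(1,1) a7@(1,4) a8@(1,1) a9@(1,1) | pheromone: 0 0 0 0 0 0 / 0 42 0 0 29 0 / 0 0 0 0 0 0 / 0 0 0 0 0 0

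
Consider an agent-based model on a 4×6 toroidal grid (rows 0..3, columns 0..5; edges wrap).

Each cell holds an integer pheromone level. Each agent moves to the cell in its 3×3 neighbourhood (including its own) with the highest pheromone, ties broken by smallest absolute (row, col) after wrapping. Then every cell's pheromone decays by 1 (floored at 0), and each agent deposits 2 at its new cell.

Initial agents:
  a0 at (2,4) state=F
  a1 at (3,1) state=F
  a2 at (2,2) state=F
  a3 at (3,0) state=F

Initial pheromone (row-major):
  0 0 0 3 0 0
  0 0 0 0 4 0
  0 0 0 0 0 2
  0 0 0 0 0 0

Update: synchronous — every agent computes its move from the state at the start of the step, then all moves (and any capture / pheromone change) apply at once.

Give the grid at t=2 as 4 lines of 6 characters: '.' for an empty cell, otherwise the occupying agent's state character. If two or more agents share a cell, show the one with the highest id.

t=1: a0@(1,4) a1@(0,0) a2@(1,1) a3@(2,5) | pheromone: 2 0 0 2 0 0 / 0 2 0 0 5 0 / 0 0 0 0 0 3 / 0 0 0 0 0 0
t=2: a0@(1,4) a1@(0,0) a2@(0,0) a3@(1,4) | pheromone: 5 0 0 1 0 0 / 0 1 0 0 8 0 / 0 0 0 0 0 2 / 0 0 0 0 0 0

F.....
....F.
......
......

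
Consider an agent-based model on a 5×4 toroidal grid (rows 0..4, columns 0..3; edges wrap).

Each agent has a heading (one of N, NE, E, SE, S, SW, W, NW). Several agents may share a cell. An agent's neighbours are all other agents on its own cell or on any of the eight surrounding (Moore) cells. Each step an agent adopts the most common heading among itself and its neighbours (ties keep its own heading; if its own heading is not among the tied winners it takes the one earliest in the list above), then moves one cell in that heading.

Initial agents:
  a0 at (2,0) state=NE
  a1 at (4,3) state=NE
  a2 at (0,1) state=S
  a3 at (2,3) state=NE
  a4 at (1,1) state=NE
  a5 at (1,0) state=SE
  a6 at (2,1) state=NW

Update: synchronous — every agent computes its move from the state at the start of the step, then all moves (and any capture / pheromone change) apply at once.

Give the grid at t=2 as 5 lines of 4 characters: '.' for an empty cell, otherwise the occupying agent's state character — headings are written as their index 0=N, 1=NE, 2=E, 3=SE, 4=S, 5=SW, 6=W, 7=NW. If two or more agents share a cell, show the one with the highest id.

.111
....
.1..
....
..11

t=1: a0@(1,1):NE a1@(3,0):NE a2@(1,1):S a3@(1,0):NE a4@(0,2):NE a5@(0,1):NE a6@(1,2):NE
t=2: a0@(0,2):NE a1@(2,1):NE a2@(0,2):NE a3@(0,1):NE a4@(4,3):NE a5@(4,2):NE a6@(0,3):NE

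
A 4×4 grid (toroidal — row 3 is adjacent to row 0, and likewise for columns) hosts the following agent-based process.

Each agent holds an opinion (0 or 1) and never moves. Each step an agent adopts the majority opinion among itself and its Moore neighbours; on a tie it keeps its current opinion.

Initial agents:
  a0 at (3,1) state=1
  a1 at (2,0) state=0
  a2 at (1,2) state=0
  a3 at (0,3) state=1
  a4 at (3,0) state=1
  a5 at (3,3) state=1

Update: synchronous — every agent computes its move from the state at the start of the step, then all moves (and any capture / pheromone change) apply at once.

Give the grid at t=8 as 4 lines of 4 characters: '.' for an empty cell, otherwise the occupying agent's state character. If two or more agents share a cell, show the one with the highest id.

...1
..0.
1...
11.1

t=1: a0@(3,1):1 a1@(2,0):1 a2@(1,2):0 a3@(0,3):1 a4@(3,0):1 a5@(3,3):1
t=2: (unchanged — steady state)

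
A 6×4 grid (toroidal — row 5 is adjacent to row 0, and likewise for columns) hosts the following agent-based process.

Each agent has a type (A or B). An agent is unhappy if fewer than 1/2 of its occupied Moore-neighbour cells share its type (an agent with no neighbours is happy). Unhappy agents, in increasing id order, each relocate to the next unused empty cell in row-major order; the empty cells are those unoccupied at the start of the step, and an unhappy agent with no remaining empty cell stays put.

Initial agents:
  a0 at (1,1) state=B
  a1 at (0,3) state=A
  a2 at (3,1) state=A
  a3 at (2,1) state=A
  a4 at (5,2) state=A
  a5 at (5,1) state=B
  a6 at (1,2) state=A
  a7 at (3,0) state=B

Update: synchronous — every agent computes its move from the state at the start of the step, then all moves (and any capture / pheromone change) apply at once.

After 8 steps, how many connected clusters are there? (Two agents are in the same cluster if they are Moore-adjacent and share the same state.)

t=1: a0@(0,0):B a1@(0,3):A a2@(3,1):A a3@(2,1):A a4@(5,2):A a5@(0,1):B a6@(1,2):A a7@(0,2):B
t=2: a0@(0,0):B a1@(0,3):A a2@(3,1):A a3@(2,1):A a4@(1,0):A a5@(0,1):B a6@(1,2):A a7@(1,1):B
t=3: a0@(0,0):B a1@(0,3):A a2@(3,1):A a3@(2,1):A a4@(0,2):A a5@(0,1):B a6@(1,2):A a7@(1,3):B
t=4: a0@(0,0):B a1@(0,3):A a2@(3,1):A a3@(2,1):A a4@(0,2):A a5@(1,0):B a6@(1,2):A a7@(1,1):B
t=5: a0@(0,0):B a1@(0,3):A a2@(3,1):A a3@(2,1):A a4@(0,2):A a5@(1,0):B a6@(1,2):A a7@(0,1):B
t=6: (unchanged — steady state)

2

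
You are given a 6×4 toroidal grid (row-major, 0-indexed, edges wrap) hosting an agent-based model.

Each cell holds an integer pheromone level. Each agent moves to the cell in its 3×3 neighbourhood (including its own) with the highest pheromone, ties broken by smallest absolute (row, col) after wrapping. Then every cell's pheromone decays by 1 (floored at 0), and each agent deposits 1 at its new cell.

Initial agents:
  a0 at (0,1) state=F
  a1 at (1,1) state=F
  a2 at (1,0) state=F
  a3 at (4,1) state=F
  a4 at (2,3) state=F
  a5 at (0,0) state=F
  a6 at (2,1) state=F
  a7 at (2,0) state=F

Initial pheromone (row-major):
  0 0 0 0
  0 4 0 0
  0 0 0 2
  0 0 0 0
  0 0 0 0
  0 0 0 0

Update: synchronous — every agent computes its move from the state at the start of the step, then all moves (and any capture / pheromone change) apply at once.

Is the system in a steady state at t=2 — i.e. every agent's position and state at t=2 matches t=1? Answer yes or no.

no

t=1: a0@(1,1) a1@(1,1) a2@(1,1) a3@(3,0) a4@(2,3) a5@(1,1) a6@(1,1) a7@(1,1) | pheromone: 0 0 0 0 / 0 9 0 0 / 0 0 0 2 / 1 0 0 0 / 0 0 0 0 / 0 0 0 0
t=2: a0@(1,1) a1@(1,1) a2@(1,1) a3@(2,3) a4@(2,3) a5@(1,1) a6@(1,1) a7@(1,1) | pheromone: 0 0 0 0 / 0 14 0 0 / 0 0 0 3 / 0 0 0 0 / 0 0 0 0 / 0 0 0 0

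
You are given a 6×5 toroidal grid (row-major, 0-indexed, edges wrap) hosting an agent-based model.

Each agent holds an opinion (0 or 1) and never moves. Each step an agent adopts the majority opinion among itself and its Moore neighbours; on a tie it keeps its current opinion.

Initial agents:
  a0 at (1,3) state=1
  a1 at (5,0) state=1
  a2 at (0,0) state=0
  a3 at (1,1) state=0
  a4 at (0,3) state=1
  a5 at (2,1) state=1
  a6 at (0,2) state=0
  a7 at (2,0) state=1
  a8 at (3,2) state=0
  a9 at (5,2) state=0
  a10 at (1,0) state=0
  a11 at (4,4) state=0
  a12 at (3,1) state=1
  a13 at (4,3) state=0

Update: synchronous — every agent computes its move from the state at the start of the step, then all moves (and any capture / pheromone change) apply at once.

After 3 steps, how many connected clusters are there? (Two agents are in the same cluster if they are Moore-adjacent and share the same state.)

3

t=1: a0@(1,3):1 a1@(5,0):0 a2@(0,0):0 a3@(1,1):0 a4@(0,3):1 a5@(2,1):1 a6@(0,2):0 a7@(2,0):1 a8@(3,2):0 a9@(5,2):0 a10@(1,0):0 a11@(4,4):0 a12@(3,1):1 a13@(4,3):0
t=2: (unchanged — steady state)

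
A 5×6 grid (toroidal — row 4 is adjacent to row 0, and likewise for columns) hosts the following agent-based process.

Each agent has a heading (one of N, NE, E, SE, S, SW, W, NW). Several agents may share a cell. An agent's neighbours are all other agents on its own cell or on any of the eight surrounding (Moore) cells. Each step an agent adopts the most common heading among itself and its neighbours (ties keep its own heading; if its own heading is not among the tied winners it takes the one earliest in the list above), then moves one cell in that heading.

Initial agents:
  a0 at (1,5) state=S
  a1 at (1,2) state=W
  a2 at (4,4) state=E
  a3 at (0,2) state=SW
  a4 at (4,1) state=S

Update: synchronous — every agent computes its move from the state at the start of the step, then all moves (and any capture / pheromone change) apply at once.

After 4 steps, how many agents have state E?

1

t=1: a0@(2,5):S a1@(1,1):W a2@(4,5):E a3@(1,1):SW a4@(0,1):S
t=2: a0@(3,5):S a1@(1,0):W a2@(4,0):E a3@(2,0):SW a4@(1,1):S
t=3: a0@(4,5):S a1@(1,5):W a2@(4,1):E a3@(3,0):S a4@(2,1):S
t=4: a0@(0,5):S a1@(1,4):W a2@(4,2):E a3@(4,0):S a4@(3,1):S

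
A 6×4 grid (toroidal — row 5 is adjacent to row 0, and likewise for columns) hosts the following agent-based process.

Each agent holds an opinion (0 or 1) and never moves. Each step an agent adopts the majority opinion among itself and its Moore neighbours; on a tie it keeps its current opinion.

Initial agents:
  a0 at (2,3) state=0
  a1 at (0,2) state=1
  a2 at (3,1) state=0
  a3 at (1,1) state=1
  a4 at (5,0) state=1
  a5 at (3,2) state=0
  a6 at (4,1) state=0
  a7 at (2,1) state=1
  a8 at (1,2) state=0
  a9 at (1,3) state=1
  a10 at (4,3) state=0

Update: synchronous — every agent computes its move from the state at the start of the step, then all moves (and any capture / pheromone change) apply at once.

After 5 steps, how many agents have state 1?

t=1: a0@(2,3):0 a1@(0,2):1 a2@(3,1):0 a3@(1,1):1 a4@(5,0):0 a5@(3,2):0 a6@(4,1):0 a7@(2,1):0 a8@(1,2):1 a9@(1,3):1 a10@(4,3):0
t=2: (unchanged — steady state)

4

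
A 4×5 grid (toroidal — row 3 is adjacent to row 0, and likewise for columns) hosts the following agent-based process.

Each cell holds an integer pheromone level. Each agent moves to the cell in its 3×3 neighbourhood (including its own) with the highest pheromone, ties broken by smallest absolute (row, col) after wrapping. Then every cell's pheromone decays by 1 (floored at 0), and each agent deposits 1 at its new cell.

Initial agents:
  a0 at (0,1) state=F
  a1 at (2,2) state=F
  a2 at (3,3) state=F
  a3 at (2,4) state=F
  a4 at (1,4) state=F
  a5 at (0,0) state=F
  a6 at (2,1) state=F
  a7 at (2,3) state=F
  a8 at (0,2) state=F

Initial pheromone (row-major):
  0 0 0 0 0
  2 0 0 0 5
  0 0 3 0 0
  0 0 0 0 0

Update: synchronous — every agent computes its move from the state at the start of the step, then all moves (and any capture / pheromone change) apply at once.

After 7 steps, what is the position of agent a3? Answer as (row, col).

t=1: a0@(1,0) a1@(2,2) a2@(2,2) a3@(1,4) a4@(1,4) a5@(1,4) a6@(2,2) a7@(1,4) a8@(0,1) | pheromone: 0 1 0 0 0 / 2 0 0 0 8 / 0 0 5 0 0 / 0 0 0 0 0
t=2: a0@(1,4) a1@(2,2) a2@(2,2) a3@(1,4) a4@(1,4) a5@(1,4) a6@(2,2) a7@(1,4) a8@(1,0) | pheromone: 0 0 0 0 0 / 2 0 0 0 12 / 0 0 7 0 0 / 0 0 0 0 0
t=3: a0@(1,4) a1@(2,2) a2@(2,2) a3@(1,4) a4@(1,4) a5@(1,4) a6@(2,2) a7@(1,4) a8@(1,4) | pheromone: 0 0 0 0 0 / 1 0 0 0 17 / 0 0 9 0 0 / 0 0 0 0 0
t=4: a0@(1,4) a1@(2,2) a2@(2,2) a3@(1,4) a4@(1,4) a5@(1,4) a6@(2,2) a7@(1,4) a8@(1,4) | pheromone: 0 0 0 0 0 / 0 0 0 0 22 / 0 0 11 0 0 / 0 0 0 0 0
t=5: a0@(1,4) a1@(2,2) a2@(2,2) a3@(1,4) a4@(1,4) a5@(1,4) a6@(2,2) a7@(1,4) a8@(1,4) | pheromone: 0 0 0 0 0 / 0 0 0 0 27 / 0 0 13 0 0 / 0 0 0 0 0
t=6: a0@(1,4) a1@(2,2) a2@(2,2) a3@(1,4) a4@(1,4) a5@(1,4) a6@(2,2) a7@(1,4) a8@(1,4) | pheromone: 0 0 0 0 0 / 0 0 0 0 32 / 0 0 15 0 0 / 0 0 0 0 0
t=7: a0@(1,4) a1@(2,2) a2@(2,2) a3@(1,4) a4@(1,4) a5@(1,4) a6@(2,2) a7@(1,4) a8@(1,4) | pheromone: 0 0 0 0 0 / 0 0 0 0 37 / 0 0 17 0 0 / 0 0 0 0 0

(1, 4)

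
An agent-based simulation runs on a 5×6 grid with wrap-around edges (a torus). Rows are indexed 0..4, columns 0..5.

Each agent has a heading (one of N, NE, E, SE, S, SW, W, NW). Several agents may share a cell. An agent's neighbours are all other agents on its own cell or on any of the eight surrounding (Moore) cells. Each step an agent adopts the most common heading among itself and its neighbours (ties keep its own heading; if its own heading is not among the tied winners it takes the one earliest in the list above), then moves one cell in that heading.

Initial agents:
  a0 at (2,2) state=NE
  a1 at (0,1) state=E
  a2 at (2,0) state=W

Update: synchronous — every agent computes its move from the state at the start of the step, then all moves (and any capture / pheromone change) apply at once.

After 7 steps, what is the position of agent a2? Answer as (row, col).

t=1: a0@(1,3):NE a1@(0,2):E a2@(2,5):W
t=2: a0@(0,4):NE a1@(0,3):E a2@(2,4):W
t=3: a0@(4,5):NE a1@(0,4):E a2@(2,3):W
t=4: a0@(3,0):NE a1@(0,5):E a2@(2,2):W
t=5: a0@(2,1):NE a1@(0,0):E a2@(2,1):W
t=6: a0@(1,2):NE a1@(0,1):E a2@(2,0):W
t=7: a0@(0,3):NE a1@(0,2):E a2@(2,5):W

(2, 5)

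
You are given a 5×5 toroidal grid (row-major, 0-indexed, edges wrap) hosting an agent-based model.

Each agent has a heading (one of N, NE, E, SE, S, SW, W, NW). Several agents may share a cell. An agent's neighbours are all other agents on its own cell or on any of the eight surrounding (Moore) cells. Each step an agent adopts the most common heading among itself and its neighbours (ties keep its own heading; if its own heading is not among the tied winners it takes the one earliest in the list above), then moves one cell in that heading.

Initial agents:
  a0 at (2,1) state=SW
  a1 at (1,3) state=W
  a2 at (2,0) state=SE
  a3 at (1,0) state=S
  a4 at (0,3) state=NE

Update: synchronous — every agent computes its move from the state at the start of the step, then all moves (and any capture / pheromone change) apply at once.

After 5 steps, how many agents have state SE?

1

t=1: a0@(3,0):SW a1@(1,2):W a2@(3,1):SE a3@(2,0):S a4@(4,4):NE
t=2: a0@(4,4):SW a1@(1,1):W a2@(4,2):SE a3@(3,0):S a4@(3,0):NE
t=3: a0@(0,3):SW a1@(1,0):W a2@(0,3):SE a3@(4,0):S a4@(2,1):NE
t=4: a0@(1,2):SW a1@(1,4):W a2@(1,4):SE a3@(0,0):S a4@(1,2):NE
t=5: a0@(2,1):SW a1@(1,3):W a2@(2,0):SE a3@(1,0):S a4@(0,3):NE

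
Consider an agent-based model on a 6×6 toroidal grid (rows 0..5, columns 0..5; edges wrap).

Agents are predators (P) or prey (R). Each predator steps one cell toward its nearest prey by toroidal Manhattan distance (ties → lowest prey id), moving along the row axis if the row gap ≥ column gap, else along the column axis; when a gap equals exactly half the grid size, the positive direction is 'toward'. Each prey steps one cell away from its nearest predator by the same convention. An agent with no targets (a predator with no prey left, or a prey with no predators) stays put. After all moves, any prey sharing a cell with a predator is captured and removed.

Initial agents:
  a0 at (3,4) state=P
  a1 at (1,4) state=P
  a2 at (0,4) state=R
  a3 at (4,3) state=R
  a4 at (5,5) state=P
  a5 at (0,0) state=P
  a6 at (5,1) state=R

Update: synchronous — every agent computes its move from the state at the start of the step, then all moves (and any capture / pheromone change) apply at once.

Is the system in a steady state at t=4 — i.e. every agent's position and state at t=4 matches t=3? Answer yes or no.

t=1: a0@(4,4):P a1@(0,4):P a2@(5,4):R a3@(5,3):R a4@(0,5):P a5@(0,5):P a6@(5,2):R
t=2: a0@(5,4):P a1@(5,4):P a2@(0,4):R a3@(0,3):R a4@(5,5):P a5@(5,5):P a6@(5,1):R
t=3: a0@(0,4):P a1@(0,4):P a2@(1,4):R a3@(1,3):R a4@(0,5):P a5@(0,5):P a6@(5,2):R
t=4: a0@(1,4):P a1@(1,4):P a2@(2,4):R a3@(2,3):R a4@(1,5):P a5@(1,5):P a6@(5,1):R

no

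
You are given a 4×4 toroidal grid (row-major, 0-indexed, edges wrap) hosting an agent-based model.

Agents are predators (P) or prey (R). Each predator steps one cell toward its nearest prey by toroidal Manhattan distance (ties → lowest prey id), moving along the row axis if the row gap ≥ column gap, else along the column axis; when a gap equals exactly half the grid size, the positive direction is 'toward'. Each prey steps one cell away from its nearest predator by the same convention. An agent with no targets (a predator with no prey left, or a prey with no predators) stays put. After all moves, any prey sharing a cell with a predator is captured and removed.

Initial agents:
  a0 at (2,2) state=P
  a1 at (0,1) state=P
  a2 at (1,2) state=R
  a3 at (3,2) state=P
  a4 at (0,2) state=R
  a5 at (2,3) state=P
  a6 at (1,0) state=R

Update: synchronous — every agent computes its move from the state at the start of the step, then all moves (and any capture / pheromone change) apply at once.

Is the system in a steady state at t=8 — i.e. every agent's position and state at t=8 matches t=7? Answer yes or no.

no

t=1: a0@(1,2):P a1@(0,2):P a3@(0,2):P a4@(0,3):R a5@(1,3):P a6@(2,0):R
t=2: a0@(0,2):P a1@(0,3):P a3@(0,3):P a4@(0,0):R a5@(0,3):P a6@(3,0):R
t=3: a0@(0,3):P a1@(0,0):P a3@(0,0):P a4@(0,1):R a5@(0,0):P a6@(2,0):R
t=4: a0@(0,0):P a1@(0,1):P a3@(0,1):P a4@(0,2):R a5@(0,1):P a6@(1,0):R
t=5: a0@(1,0):P a1@(0,2):P a3@(0,2):P a4@(0,3):R a5@(0,2):P a6@(2,0):R
t=6: a0@(2,0):P a1@(0,3):P a3@(0,3):P a4@(0,0):R a5@(0,3):P a6@(3,0):R
t=7: a0@(3,0):P a1@(0,0):P a3@(0,0):P a4@(0,1):R a5@(0,0):P
t=8: a0@(0,0):P a1@(0,1):P a3@(0,1):P a4@(0,2):R a5@(0,1):P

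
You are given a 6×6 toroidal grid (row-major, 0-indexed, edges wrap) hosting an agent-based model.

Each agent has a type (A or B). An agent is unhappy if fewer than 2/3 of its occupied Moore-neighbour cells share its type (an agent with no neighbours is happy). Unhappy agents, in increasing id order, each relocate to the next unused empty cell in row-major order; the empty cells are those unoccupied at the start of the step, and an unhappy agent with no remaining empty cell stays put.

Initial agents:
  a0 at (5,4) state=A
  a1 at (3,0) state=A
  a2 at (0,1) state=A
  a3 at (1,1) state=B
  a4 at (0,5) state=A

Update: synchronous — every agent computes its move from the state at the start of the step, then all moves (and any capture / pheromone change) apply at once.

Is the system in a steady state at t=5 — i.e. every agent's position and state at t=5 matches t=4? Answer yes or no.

t=1: a0@(5,4):A a1@(3,0):A a2@(0,0):A a3@(0,2):B a4@(0,5):A
t=2: (unchanged — steady state)

yes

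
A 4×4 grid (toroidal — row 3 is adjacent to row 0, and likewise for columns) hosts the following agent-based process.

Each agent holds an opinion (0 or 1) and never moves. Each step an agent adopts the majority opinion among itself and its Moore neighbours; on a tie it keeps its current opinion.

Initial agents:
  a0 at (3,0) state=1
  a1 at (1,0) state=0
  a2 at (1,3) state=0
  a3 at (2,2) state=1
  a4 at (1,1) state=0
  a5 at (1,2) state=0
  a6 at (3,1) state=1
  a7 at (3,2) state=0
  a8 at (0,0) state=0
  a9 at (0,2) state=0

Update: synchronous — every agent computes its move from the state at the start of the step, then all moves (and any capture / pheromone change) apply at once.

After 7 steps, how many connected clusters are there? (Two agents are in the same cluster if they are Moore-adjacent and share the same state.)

1

t=1: a0@(3,0):1 a1@(1,0):0 a2@(1,3):0 a3@(2,2):0 a4@(1,1):0 a5@(1,2):0 a6@(3,1):1 a7@(3,2):0 a8@(0,0):0 a9@(0,2):0
t=2: a0@(3,0):1 a1@(1,0):0 a2@(1,3):0 a3@(2,2):0 a4@(1,1):0 a5@(1,2):0 a6@(3,1):0 a7@(3,2):0 a8@(0,0):0 a9@(0,2):0
t=3: a0@(3,0):0 a1@(1,0):0 a2@(1,3):0 a3@(2,2):0 a4@(1,1):0 a5@(1,2):0 a6@(3,1):0 a7@(3,2):0 a8@(0,0):0 a9@(0,2):0
t=4: (unchanged — steady state)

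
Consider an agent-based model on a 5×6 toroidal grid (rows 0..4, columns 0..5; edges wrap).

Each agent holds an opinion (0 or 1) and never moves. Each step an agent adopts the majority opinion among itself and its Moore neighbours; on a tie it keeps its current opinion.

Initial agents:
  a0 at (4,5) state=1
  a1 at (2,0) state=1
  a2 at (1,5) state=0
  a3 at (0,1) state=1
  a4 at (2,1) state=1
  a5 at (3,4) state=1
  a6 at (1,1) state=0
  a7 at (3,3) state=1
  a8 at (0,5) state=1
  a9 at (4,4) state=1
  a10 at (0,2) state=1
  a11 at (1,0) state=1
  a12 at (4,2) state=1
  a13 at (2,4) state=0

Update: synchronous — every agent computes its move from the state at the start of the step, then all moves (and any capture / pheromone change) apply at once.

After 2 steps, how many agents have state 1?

t=1: a0@(4,5):1 a1@(2,0):1 a2@(1,5):1 a3@(0,1):1 a4@(2,1):1 a5@(3,4):1 a6@(1,1):1 a7@(3,3):1 a8@(0,5):1 a9@(4,4):1 a10@(0,2):1 a11@(1,0):1 a12@(4,2):1 a13@(2,4):0
t=2: a0@(4,5):1 a1@(2,0):1 a2@(1,5):1 a3@(0,1):1 a4@(2,1):1 a5@(3,4):1 a6@(1,1):1 a7@(3,3):1 a8@(0,5):1 a9@(4,4):1 a10@(0,2):1 a11@(1,0):1 a12@(4,2):1 a13@(2,4):1

14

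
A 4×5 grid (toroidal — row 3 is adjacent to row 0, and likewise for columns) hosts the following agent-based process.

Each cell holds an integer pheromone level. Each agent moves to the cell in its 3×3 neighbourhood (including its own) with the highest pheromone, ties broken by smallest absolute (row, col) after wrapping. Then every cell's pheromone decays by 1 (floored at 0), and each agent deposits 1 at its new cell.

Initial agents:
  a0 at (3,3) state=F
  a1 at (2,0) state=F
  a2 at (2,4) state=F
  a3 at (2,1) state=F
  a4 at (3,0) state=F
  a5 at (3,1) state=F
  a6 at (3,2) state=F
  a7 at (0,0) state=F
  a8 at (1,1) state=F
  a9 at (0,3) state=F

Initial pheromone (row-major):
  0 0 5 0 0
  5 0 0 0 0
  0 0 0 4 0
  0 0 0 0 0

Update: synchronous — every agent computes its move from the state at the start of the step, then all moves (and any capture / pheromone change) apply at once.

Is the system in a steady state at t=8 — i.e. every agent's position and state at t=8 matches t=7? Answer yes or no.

t=1: a0@(0,2) a1@(1,0) a2@(1,0) a3@(1,0) a4@(0,0) a5@(0,2) a6@(0,2) a7@(1,0) a8@(0,2) a9@(0,2) | pheromone: 1 0 9 0 0 / 8 0 0 0 0 / 0 0 0 3 0 / 0 0 0 0 0
t=2: a0@(0,2) a1@(1,0) a2@(1,0) a3@(1,0) a4@(1,0) a5@(0,2) a6@(0,2) a7@(1,0) a8@(0,2) a9@(0,2) | pheromone: 0 0 13 0 0 / 12 0 0 0 0 / 0 0 0 2 0 / 0 0 0 0 0
t=3: a0@(0,2) a1@(1,0) a2@(1,0) a3@(1,0) a4@(1,0) a5@(0,2) a6@(0,2) a7@(1,0) a8@(0,2) a9@(0,2) | pheromone: 0 0 17 0 0 / 16 0 0 0 0 / 0 0 0 1 0 / 0 0 0 0 0
t=4: a0@(0,2) a1@(1,0) a2@(1,0) a3@(1,0) a4@(1,0) a5@(0,2) a6@(0,2) a7@(1,0) a8@(0,2) a9@(0,2) | pheromone: 0 0 21 0 0 / 20 0 0 0 0 / 0 0 0 0 0 / 0 0 0 0 0
t=5: a0@(0,2) a1@(1,0) a2@(1,0) a3@(1,0) a4@(1,0) a5@(0,2) a6@(0,2) a7@(1,0) a8@(0,2) a9@(0,2) | pheromone: 0 0 25 0 0 / 24 0 0 0 0 / 0 0 0 0 0 / 0 0 0 0 0
t=6: a0@(0,2) a1@(1,0) a2@(1,0) a3@(1,0) a4@(1,0) a5@(0,2) a6@(0,2) a7@(1,0) a8@(0,2) a9@(0,2) | pheromone: 0 0 29 0 0 / 28 0 0 0 0 / 0 0 0 0 0 / 0 0 0 0 0
t=7: a0@(0,2) a1@(1,0) a2@(1,0) a3@(1,0) a4@(1,0) a5@(0,2) a6@(0,2) a7@(1,0) a8@(0,2) a9@(0,2) | pheromone: 0 0 33 0 0 / 32 0 0 0 0 / 0 0 0 0 0 / 0 0 0 0 0
t=8: a0@(0,2) a1@(1,0) a2@(1,0) a3@(1,0) a4@(1,0) a5@(0,2) a6@(0,2) a7@(1,0) a8@(0,2) a9@(0,2) | pheromone: 0 0 37 0 0 / 36 0 0 0 0 / 0 0 0 0 0 / 0 0 0 0 0

yes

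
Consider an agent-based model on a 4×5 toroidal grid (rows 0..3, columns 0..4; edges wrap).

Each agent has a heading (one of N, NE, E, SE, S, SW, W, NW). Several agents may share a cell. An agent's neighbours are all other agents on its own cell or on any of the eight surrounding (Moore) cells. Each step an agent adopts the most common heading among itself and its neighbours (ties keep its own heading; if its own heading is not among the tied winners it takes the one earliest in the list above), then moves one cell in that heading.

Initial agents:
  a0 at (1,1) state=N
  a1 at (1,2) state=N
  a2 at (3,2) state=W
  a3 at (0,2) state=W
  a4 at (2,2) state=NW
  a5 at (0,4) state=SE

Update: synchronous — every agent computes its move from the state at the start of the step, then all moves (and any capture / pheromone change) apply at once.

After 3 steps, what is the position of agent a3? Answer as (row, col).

(2, 1)

t=1: a0@(0,1):N a1@(0,2):N a2@(3,1):W a3@(0,1):W a4@(1,2):N a5@(1,0):SE
t=2: a0@(3,1):N a1@(3,2):N a2@(3,0):W a3@(3,1):N a4@(0,2):N a5@(2,1):SE
t=3: a0@(2,1):N a1@(2,2):N a2@(2,0):N a3@(2,1):N a4@(3,2):N a5@(1,1):N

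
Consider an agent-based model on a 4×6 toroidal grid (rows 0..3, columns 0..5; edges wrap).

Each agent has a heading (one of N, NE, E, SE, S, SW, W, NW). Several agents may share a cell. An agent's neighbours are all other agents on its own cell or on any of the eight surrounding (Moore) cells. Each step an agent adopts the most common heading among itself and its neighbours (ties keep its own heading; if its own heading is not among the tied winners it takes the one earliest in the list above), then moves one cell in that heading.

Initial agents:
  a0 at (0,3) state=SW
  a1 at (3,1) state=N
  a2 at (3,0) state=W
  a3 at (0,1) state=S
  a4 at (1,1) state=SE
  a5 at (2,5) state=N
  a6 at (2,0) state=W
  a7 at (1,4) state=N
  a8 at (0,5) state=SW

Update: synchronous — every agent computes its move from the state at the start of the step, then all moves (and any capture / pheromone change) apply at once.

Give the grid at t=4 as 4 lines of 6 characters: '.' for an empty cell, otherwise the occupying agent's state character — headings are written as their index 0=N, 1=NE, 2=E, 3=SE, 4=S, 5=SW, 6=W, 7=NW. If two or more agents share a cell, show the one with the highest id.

t=1: a0@(1,2):SW a1@(3,0):W a2@(3,5):W a3@(1,1):S a4@(2,2):SE a5@(1,5):N a6@(2,5):W a7@(0,4):N a8@(1,4):SW
t=2: a0@(2,1):SW a1@(3,5):W a2@(3,4):W a3@(2,1):S a4@(3,3):SE a5@(0,5):N a6@(2,4):W a7@(3,4):N a8@(0,4):N
t=3: a0@(3,0):SW a1@(3,4):W a2@(3,3):W a3@(3,1):S a4@(2,3):N a5@(3,5):N a6@(2,3):W a7@(2,4):N a8@(3,4):N
t=4: a0@(0,5):SW a1@(2,4):N a2@(3,2):W a3@(0,1):S a4@(1,3):N a5@(2,5):N a6@(2,2):W a7@(1,4):N a8@(2,4):N

.4...5
...00.
..6.00
..6...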